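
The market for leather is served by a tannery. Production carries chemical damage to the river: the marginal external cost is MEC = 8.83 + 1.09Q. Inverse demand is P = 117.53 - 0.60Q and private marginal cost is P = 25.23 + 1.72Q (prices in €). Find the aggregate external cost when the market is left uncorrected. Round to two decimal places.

€1213.93

Market equilibrium (private): 25.23 + 1.72Q = 117.53 - 0.60Q → Q_m = 39.7845.
Total external cost = ∫₀^{Q_m} (8.83 + 1.09Q) dQ = 8.83×39.7845 + ½×1.09×39.7845² = 1213.9266.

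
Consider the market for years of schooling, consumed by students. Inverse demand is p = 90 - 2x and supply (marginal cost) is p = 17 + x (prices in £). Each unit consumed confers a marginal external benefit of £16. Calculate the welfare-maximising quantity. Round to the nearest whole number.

x* = 30

Social marginal benefit = demand + MEB = 106 - 2x.
Set SMB = MC: 106 - 2x = 17 + x → x* = 29.6667.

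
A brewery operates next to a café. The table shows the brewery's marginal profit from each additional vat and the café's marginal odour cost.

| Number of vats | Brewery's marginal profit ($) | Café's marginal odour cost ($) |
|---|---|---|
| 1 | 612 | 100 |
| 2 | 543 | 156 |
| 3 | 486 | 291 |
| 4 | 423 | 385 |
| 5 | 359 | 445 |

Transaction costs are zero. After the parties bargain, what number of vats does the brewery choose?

Bargaining reaches the level where marginal profit last exceeds marginal odour cost.
That holds through level 4 (423 ≥ 385) but not at 5 (359 < 445).

4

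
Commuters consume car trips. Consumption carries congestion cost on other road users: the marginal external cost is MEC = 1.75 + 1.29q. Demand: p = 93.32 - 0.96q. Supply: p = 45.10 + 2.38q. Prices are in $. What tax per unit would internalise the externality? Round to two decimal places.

Social marginal benefit = demand − MEC = 91.57 - 2.25q.
Set SMB = MC: 91.57 - 2.25q = 45.10 + 2.38q → q* = 10.0367.
The Pigouvian tax equals MEC at q*: 1.75 + 1.29×10.0367 = 14.6973.

tax = $14.70 per unit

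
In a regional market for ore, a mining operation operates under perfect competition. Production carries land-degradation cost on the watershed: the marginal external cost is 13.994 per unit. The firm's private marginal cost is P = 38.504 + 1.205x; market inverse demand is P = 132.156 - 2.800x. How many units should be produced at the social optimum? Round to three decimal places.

Social marginal cost = private MC + MEC = 52.498 + 1.205x.
Set SMC = demand: 52.498 + 1.205x = 132.156 - 2.800x → x* = 19.8896.

x* = 19.890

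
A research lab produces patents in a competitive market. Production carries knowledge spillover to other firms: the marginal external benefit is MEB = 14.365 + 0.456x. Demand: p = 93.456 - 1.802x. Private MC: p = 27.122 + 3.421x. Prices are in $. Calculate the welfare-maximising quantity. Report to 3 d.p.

Social marginal cost = private MC − MEB = 12.757 + 2.965x.
Set SMC = demand: 12.757 + 2.965x = 93.456 - 1.802x → x* = 16.9287.

x* = 16.929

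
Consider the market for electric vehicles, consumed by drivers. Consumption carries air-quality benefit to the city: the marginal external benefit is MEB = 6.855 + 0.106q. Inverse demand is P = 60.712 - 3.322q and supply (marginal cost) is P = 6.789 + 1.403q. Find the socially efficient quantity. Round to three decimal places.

Social marginal benefit = demand + MEB = 67.567 - 3.216q.
Set SMB = MC: 67.567 - 3.216q = 6.789 + 1.403q → q* = 13.1583.

q* = 13.158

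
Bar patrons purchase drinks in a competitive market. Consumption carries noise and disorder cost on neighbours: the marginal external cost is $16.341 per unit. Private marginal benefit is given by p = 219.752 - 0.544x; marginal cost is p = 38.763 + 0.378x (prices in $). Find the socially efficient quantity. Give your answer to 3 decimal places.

Social marginal benefit = demand − MEC = 203.411 - 0.544x.
Set SMB = MC: 203.411 - 0.544x = 38.763 + 0.378x → x* = 178.5770.

x* = 178.577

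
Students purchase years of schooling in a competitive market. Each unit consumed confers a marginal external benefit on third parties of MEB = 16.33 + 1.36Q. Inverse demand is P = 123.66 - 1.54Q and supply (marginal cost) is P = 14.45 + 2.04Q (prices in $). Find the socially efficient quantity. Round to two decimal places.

Social marginal benefit = demand + MEB = 139.99 - 0.18Q.
Set SMB = MC: 139.99 - 0.18Q = 14.45 + 2.04Q → Q* = 56.5495.

Q* = 56.55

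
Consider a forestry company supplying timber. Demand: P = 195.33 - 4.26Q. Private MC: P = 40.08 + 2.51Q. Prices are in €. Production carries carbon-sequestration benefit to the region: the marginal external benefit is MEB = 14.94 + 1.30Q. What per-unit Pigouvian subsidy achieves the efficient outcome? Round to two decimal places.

subsidy = €55.39 per unit

Social marginal cost = private MC − MEB = 25.14 + 1.21Q.
Set SMC = demand: 25.14 + 1.21Q = 195.33 - 4.26Q → Q* = 31.1133.
The Pigouvian subsidy equals MEB at Q*: 14.94 + 1.30×31.1133 = 55.3873.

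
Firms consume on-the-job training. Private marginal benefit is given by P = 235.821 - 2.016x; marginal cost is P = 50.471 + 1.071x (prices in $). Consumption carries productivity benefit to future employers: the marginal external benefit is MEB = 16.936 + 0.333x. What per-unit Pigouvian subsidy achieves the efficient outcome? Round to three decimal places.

Social marginal benefit = demand + MEB = 252.757 - 1.683x.
Set SMB = MC: 252.757 - 1.683x = 50.471 + 1.071x → x* = 73.4517.
The Pigouvian subsidy equals MEB at x*: 16.936 + 0.333×73.4517 = 41.3954.

subsidy = $41.395 per unit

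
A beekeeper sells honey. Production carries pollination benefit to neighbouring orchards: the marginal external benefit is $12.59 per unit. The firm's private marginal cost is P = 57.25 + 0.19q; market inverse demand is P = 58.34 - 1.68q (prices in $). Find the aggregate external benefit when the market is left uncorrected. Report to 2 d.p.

$7.34

Market equilibrium (private): 57.25 + 0.19q = 58.34 - 1.68q → q_m = 0.5829.
Total external benefit = MEB × q_m = 12.59 × 0.5829 = 7.3387.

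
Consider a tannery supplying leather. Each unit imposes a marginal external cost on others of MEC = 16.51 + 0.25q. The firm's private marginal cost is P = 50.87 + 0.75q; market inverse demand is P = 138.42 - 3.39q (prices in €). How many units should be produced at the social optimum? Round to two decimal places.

Social marginal cost = private MC + MEC = 67.38 + q.
Set SMC = demand: 67.38 + q = 138.42 - 3.39q → q* = 16.1822.

q* = 16.18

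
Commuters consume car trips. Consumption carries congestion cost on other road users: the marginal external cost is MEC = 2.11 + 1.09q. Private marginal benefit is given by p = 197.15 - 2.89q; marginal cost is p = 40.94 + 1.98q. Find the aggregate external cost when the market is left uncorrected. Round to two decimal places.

628.41

Market equilibrium (private): 40.94 + 1.98q = 197.15 - 2.89q → q_m = 32.0760.
Total external cost = ∫₀^{q_m} (2.11 + 1.09q) dq = 2.11×32.0760 + ½×1.09×32.0760² = 628.4144.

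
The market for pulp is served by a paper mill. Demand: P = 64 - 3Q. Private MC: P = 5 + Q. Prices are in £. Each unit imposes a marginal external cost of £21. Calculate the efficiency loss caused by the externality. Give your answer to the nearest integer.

Market equilibrium (private): 5 + Q = 64 - 3Q → Q_m = 14.7500.
Social marginal cost = private MC + MEC = 26 + Q.
Set SMC = demand: 26 + Q = 64 - 3Q → Q* = 9.5000.
Between Q* and Q_m the wedge SMC − demand runs linearly from 0 to MEC(Q_m), so the loss is a triangle.
DWL = ½ × 5.2500 × 21.0000 = 55.1250.

DWL = £55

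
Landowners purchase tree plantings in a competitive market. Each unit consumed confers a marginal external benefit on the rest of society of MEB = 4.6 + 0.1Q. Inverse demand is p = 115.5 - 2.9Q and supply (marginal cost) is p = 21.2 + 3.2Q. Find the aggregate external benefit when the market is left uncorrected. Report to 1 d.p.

83.1

Market equilibrium (private): 21.2 + 3.2Q = 115.5 - 2.9Q → Q_m = 15.4590.
Total external benefit = ∫₀^{Q_m} (4.6 + 0.1Q) dQ = 4.6×15.4590 + ½×0.1×15.4590² = 83.0604.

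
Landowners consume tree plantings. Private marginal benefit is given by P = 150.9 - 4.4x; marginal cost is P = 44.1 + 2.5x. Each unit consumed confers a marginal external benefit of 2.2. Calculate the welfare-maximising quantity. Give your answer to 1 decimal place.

Social marginal benefit = demand + MEB = 153.1 - 4.4x.
Set SMB = MC: 153.1 - 4.4x = 44.1 + 2.5x → x* = 15.7971.

x* = 15.8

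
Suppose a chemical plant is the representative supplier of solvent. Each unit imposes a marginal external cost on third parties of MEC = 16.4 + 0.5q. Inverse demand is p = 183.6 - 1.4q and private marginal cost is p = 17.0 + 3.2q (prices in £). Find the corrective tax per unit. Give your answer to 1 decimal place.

Social marginal cost = private MC + MEC = 33.4 + 3.7q.
Set SMC = demand: 33.4 + 3.7q = 183.6 - 1.4q → q* = 29.4510.
The Pigouvian tax equals MEC at q*: 16.4 + 0.5×29.4510 = 31.1255.

tax = £31.1 per unit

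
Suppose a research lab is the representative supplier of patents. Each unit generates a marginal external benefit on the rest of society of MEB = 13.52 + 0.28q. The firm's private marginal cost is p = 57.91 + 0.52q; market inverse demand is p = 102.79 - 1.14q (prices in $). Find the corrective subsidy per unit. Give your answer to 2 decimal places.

subsidy = $25.37 per unit

Social marginal cost = private MC − MEB = 44.39 + 0.24q.
Set SMC = demand: 44.39 + 0.24q = 102.79 - 1.14q → q* = 42.3188.
The Pigouvian subsidy equals MEB at q*: 13.52 + 0.28×42.3188 = 25.3693.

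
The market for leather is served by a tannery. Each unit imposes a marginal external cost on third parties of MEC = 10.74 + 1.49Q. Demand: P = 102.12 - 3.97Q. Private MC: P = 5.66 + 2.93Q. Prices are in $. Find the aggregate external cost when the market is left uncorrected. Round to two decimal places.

$295.74

Market equilibrium (private): 5.66 + 2.93Q = 102.12 - 3.97Q → Q_m = 13.9797.
Total external cost = ∫₀^{Q_m} (10.74 + 1.49Q) dQ = 10.74×13.9797 + ½×1.49×13.9797² = 295.7388.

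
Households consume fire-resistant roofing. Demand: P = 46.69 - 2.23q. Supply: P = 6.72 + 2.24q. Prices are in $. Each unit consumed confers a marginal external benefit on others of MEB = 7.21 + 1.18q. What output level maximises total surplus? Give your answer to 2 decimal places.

q* = 14.34

Social marginal benefit = demand + MEB = 53.90 - 1.05q.
Set SMB = MC: 53.90 - 1.05q = 6.72 + 2.24q → q* = 14.3404.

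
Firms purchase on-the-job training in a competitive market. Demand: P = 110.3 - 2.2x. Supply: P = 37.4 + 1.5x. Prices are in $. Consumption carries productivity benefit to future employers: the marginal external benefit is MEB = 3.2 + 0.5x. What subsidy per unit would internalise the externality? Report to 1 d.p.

Social marginal benefit = demand + MEB = 113.5 - 1.7x.
Set SMB = MC: 113.5 - 1.7x = 37.4 + 1.5x → x* = 23.7813.
The Pigouvian subsidy equals MEB at x*: 3.2 + 0.5×23.7813 = 15.0907.

subsidy = $15.1 per unit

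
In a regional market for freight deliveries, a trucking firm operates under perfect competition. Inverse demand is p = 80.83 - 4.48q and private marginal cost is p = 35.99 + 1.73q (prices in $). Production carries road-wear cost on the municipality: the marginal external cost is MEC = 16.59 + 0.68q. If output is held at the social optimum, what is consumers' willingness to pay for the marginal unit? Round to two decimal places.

P = $62.46

Social marginal cost = private MC + MEC = 52.58 + 2.41q.
Set SMC = demand: 52.58 + 2.41q = 80.83 - 4.48q → q* = 4.1001.
Consumer price on the demand curve at q*: 80.83 − 4.48×4.1001 = 62.4616.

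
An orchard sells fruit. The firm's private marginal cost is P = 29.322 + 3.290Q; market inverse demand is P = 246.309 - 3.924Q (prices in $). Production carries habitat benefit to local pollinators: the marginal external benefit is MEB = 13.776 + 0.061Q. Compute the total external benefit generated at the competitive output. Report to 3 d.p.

Market equilibrium (private): 29.322 + 3.290Q = 246.309 - 3.924Q → Q_m = 30.0786.
Total external benefit = ∫₀^{Q_m} (13.776 + 0.061Q) dQ = 13.776×30.0786 + ½×0.061×30.0786² = 441.9568.

$441.957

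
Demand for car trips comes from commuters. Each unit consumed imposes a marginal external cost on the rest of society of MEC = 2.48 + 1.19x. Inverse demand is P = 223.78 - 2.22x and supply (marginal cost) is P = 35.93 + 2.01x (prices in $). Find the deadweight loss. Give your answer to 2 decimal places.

Market equilibrium (private): 35.93 + 2.01x = 223.78 - 2.22x → x_m = 44.4090.
Social marginal benefit = demand − MEC = 221.30 - 3.41x.
Set SMB = MC: 221.30 - 3.41x = 35.93 + 2.01x → x* = 34.2011.
The loss is the area between SMB and MC from x* to x_m; with linear curves that's a triangle of height MEC(x_m).
DWL = ½ × 10.2079 × 55.3267 = 282.3847.

DWL = $282.38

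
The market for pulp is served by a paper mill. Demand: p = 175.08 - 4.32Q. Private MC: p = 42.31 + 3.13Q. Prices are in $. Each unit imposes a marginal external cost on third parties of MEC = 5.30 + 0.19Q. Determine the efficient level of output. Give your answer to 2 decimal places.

Social marginal cost = private MC + MEC = 47.61 + 3.32Q.
Set SMC = demand: 47.61 + 3.32Q = 175.08 - 4.32Q → Q* = 16.6846.

Q* = 16.68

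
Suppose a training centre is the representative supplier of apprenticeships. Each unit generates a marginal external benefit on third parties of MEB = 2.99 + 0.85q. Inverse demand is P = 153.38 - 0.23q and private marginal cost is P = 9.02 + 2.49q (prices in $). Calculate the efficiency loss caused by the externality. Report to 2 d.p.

DWL = $618.68

Market equilibrium (private): 9.02 + 2.49q = 153.38 - 0.23q → q_m = 53.0735.
Social marginal cost = private MC − MEB = 6.03 + 1.64q.
Set SMC = demand: 6.03 + 1.64q = 153.38 - 0.23q → q* = 78.7968.
The loss is the area between SMC and demand from q* to q_m; with linear curves that's a triangle of height MEB(q_m).
DWL = ½ × 25.7233 × 48.1025 = 618.6775.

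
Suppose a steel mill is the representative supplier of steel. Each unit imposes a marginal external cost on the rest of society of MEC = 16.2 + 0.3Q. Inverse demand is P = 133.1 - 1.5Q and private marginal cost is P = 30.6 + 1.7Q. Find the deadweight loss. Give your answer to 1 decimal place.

DWL = 95.2

Market equilibrium (private): 30.6 + 1.7Q = 133.1 - 1.5Q → Q_m = 32.0313.
Social marginal cost = private MC + MEC = 46.8 + 2.0Q.
Set SMC = demand: 46.8 + 2.0Q = 133.1 - 1.5Q → Q* = 24.6571.
The loss is the area between SMC and demand from Q* to Q_m; with linear curves that's a triangle of height MEC(Q_m).
DWL = ½ × 7.3742 × 25.8094 = 95.1618.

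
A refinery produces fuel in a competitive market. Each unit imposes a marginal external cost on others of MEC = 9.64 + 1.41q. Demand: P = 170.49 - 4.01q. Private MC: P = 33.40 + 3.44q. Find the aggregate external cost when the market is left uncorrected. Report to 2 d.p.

Market equilibrium (private): 33.40 + 3.44q = 170.49 - 4.01q → q_m = 18.4013.
Total external cost = ∫₀^{q_m} (9.64 + 1.41q) dq = 9.64×18.4013 + ½×1.41×18.4013² = 416.1071.

416.11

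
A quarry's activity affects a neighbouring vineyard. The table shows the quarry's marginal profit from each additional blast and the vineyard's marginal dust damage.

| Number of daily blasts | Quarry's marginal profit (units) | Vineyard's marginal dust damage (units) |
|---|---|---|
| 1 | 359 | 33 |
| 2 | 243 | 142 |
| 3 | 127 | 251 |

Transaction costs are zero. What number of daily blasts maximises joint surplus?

2

Bargaining reaches the level where marginal profit last exceeds marginal dust damage.
That holds through level 2 (243 ≥ 142) but not at 3 (127 < 251).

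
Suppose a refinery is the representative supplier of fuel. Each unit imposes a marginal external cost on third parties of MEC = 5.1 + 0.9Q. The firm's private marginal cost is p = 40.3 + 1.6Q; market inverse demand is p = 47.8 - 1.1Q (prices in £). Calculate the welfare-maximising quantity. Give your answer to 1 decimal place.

Social marginal cost = private MC + MEC = 45.4 + 2.5Q.
Set SMC = demand: 45.4 + 2.5Q = 47.8 - 1.1Q → Q* = 0.6667.

Q* = 0.7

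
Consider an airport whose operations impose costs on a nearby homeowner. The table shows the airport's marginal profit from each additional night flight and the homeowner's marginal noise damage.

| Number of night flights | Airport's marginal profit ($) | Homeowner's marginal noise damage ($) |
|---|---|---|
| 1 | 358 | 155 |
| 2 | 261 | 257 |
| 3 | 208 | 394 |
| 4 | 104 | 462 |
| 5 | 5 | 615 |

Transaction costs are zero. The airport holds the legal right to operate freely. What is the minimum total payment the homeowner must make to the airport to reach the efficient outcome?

$317

Left alone the airport would choose level 5 (marginal profit stays positive).
Efficient level: k* = 2 (marginal profit ≥ marginal noise damage through 2).
The homeowner must at least cover the airport's forgone profit from cutting 5→2: 208 + 104 + 5 = 317.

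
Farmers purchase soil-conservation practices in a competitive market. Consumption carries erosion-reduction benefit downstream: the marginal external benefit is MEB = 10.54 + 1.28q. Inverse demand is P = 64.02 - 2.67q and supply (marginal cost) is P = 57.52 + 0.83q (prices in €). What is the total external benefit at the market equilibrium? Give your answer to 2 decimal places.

Market equilibrium (private): 57.52 + 0.83q = 64.02 - 2.67q → q_m = 1.8571.
Total external benefit = ∫₀^{q_m} (10.54 + 1.28q) dq = 10.54×1.8571 + ½×1.28×1.8571² = 21.7811.

€21.78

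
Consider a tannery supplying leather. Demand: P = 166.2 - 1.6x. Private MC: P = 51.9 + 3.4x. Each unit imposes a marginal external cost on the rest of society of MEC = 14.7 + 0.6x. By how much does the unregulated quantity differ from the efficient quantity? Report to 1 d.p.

5.1 units

Market equilibrium (private): 51.9 + 3.4x = 166.2 - 1.6x → x_m = 22.8600.
Social marginal cost = private MC + MEC = 66.6 + 4.0x.
Set SMC = demand: 66.6 + 4.0x = 166.2 - 1.6x → x* = 17.7857.
Gap = |22.8600 − 17.7857| = 5.0743.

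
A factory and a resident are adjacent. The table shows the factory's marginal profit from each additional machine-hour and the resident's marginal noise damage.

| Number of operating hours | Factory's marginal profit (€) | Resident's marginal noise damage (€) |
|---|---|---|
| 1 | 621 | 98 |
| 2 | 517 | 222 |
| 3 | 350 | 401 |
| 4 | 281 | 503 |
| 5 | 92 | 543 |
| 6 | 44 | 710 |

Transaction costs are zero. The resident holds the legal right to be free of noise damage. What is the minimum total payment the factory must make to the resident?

€320

Efficient level: marginal profit ≥ marginal noise damage through level 2, so k* = 2.
With the resident holding the right, the factory must at least compensate total damage at k*: 98 + 222 = 320.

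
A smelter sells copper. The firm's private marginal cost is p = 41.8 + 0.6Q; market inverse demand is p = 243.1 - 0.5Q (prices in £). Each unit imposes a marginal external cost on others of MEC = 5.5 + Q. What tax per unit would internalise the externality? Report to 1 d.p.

tax = £98.7 per unit

Social marginal cost = private MC + MEC = 47.3 + 1.6Q.
Set SMC = demand: 47.3 + 1.6Q = 243.1 - 0.5Q → Q* = 93.2381.
The Pigouvian tax equals MEC at Q*: 5.5 + 1.0×93.2381 = 98.7381.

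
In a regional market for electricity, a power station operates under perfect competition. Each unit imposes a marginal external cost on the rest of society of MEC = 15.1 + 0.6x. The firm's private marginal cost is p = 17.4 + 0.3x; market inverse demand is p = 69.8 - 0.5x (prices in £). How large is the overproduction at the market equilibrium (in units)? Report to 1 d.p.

38.9 units

Market equilibrium (private): 17.4 + 0.3x = 69.8 - 0.5x → x_m = 65.5000.
Social marginal cost = private MC + MEC = 32.5 + 0.9x.
Set SMC = demand: 32.5 + 0.9x = 69.8 - 0.5x → x* = 26.6429.
Gap = |65.5000 − 26.6429| = 38.8571.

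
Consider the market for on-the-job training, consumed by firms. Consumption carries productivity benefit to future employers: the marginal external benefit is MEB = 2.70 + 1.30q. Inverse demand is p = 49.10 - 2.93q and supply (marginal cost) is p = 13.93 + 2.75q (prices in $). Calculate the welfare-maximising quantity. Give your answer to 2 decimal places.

q* = 8.65

Social marginal benefit = demand + MEB = 51.80 - 1.63q.
Set SMB = MC: 51.80 - 1.63q = 13.93 + 2.75q → q* = 8.6461.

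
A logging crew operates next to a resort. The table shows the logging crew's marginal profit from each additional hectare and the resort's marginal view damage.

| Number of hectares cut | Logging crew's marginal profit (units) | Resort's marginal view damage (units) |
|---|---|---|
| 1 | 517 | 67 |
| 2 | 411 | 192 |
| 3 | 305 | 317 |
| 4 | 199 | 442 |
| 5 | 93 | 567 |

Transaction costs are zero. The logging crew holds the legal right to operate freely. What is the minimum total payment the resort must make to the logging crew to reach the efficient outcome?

597

Left alone the logging crew would choose level 5 (marginal profit stays positive).
Efficient level: k* = 2 (marginal profit ≥ marginal view damage through 2).
The resort must at least cover the logging crew's forgone profit from cutting 5→2: 305 + 199 + 93 = 597.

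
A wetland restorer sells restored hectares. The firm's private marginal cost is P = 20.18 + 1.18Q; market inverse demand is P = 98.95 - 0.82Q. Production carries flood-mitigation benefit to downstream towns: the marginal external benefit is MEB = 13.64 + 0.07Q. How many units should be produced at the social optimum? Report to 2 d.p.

Social marginal cost = private MC − MEB = 6.54 + 1.11Q.
Set SMC = demand: 6.54 + 1.11Q = 98.95 - 0.82Q → Q* = 47.8808.

Q* = 47.88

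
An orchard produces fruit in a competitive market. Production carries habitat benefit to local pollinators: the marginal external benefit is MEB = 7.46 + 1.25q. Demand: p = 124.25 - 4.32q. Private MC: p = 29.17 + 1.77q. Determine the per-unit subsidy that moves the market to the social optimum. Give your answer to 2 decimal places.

subsidy = 33.94 per unit

Social marginal cost = private MC − MEB = 21.71 + 0.52q.
Set SMC = demand: 21.71 + 0.52q = 124.25 - 4.32q → q* = 21.1860.
The Pigouvian subsidy equals MEB at q*: 7.46 + 1.25×21.1860 = 33.9425.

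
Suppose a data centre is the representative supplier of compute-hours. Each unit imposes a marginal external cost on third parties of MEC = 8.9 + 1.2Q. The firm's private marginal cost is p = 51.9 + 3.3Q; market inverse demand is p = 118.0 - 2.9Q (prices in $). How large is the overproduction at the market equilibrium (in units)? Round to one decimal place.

2.9 units

Market equilibrium (private): 51.9 + 3.3Q = 118.0 - 2.9Q → Q_m = 10.6613.
Social marginal cost = private MC + MEC = 60.8 + 4.5Q.
Set SMC = demand: 60.8 + 4.5Q = 118.0 - 2.9Q → Q* = 7.7297.
Gap = |10.6613 − 7.7297| = 2.9316.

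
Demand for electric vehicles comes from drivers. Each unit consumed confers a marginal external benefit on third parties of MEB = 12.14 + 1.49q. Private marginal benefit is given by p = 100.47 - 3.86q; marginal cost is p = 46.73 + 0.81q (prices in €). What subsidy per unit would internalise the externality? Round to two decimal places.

Social marginal benefit = demand + MEB = 112.61 - 2.37q.
Set SMB = MC: 112.61 - 2.37q = 46.73 + 0.81q → q* = 20.7170.
The Pigouvian subsidy equals MEB at q*: 12.14 + 1.49×20.7170 = 43.0083.

subsidy = €43.01 per unit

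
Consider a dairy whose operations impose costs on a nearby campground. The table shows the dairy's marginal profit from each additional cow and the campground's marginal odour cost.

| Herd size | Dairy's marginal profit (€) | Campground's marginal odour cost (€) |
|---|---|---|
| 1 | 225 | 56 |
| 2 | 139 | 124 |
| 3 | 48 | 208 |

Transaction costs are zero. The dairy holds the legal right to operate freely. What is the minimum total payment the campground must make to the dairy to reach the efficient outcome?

€48

Left alone the dairy would choose level 3 (marginal profit stays positive).
Efficient level: k* = 2 (marginal profit ≥ marginal odour cost through 2).
The campground must at least cover the dairy's forgone profit from cutting 3→2: 48 = 48.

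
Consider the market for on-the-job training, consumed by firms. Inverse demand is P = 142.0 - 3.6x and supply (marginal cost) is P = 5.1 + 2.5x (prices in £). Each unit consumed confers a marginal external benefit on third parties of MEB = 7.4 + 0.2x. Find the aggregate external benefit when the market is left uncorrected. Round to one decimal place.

Market equilibrium (private): 5.1 + 2.5x = 142.0 - 3.6x → x_m = 22.4426.
Total external benefit = ∫₀^{x_m} (7.4 + 0.2x) dx = 7.4×22.4426 + ½×0.2×22.4426² = 216.4423.

£216.4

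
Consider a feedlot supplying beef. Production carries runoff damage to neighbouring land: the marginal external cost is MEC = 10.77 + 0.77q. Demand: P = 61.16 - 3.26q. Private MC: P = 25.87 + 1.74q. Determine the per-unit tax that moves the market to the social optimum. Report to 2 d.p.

Social marginal cost = private MC + MEC = 36.64 + 2.51q.
Set SMC = demand: 36.64 + 2.51q = 61.16 - 3.26q → q* = 4.2496.
The Pigouvian tax equals MEC at q*: 10.77 + 0.77×4.2496 = 14.0422.

tax = 14.04 per unit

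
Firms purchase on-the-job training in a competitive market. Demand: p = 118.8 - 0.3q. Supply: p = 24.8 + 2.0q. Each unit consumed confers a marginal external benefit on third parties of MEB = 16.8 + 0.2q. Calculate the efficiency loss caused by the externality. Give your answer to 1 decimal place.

DWL = 148.5

Market equilibrium (private): 24.8 + 2.0q = 118.8 - 0.3q → q_m = 40.8696.
Social marginal benefit = demand + MEB = 135.6 - 0.1q.
Set SMB = MC: 135.6 - 0.1q = 24.8 + 2.0q → q* = 52.7619.
The welfare-loss triangle has base |q_m − q*| and height MEB(q_m) (the vertical gap between SMB and MC is zero at q* and MEB at q_m).
DWL = ½ × 11.8923 × 24.9739 = 148.4986.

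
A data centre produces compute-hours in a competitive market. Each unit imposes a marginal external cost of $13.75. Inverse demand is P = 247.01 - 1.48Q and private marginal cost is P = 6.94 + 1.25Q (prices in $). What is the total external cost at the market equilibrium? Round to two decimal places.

$1209.14

Market equilibrium (private): 6.94 + 1.25Q = 247.01 - 1.48Q → Q_m = 87.9377.
Total external cost = MEC × Q_m = 13.75 × 87.9377 = 1209.1434.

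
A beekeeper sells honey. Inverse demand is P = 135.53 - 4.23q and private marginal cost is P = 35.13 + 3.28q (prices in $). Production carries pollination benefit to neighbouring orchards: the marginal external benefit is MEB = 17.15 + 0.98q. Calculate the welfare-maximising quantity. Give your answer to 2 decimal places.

Social marginal cost = private MC − MEB = 17.98 + 2.30q.
Set SMC = demand: 17.98 + 2.30q = 135.53 - 4.23q → q* = 18.0015.

q* = 18.00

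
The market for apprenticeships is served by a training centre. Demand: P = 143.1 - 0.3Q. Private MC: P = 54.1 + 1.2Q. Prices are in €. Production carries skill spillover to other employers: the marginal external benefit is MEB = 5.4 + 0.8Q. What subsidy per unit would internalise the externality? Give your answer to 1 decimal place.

Social marginal cost = private MC − MEB = 48.7 + 0.4Q.
Set SMC = demand: 48.7 + 0.4Q = 143.1 - 0.3Q → Q* = 134.8571.
The Pigouvian subsidy equals MEB at Q*: 5.4 + 0.8×134.8571 = 113.2857.

subsidy = €113.3 per unit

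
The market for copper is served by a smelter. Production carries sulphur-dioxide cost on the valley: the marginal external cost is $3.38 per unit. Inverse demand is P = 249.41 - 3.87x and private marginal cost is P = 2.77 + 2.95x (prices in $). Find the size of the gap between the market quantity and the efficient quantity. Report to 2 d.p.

Market equilibrium (private): 2.77 + 2.95x = 249.41 - 3.87x → x_m = 36.1642.
Social marginal cost = private MC + MEC = 6.15 + 2.95x.
Set SMC = demand: 6.15 + 2.95x = 249.41 - 3.87x → x* = 35.6686.
Gap = |36.1642 − 35.6686| = 0.4956.

0.50 units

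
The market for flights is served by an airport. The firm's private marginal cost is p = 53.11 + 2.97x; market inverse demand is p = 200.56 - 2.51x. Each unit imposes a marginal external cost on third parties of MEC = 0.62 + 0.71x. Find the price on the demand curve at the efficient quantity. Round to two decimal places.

Social marginal cost = private MC + MEC = 53.73 + 3.68x.
Set SMC = demand: 53.73 + 3.68x = 200.56 - 2.51x → x* = 23.7205.
Consumer price on the demand curve at x*: 200.56 − 2.51×23.7205 = 141.0215.

P = 141.02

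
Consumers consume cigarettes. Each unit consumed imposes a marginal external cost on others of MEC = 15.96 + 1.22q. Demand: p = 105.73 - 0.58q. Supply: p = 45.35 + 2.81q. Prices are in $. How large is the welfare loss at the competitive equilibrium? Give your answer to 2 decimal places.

Market equilibrium (private): 45.35 + 2.81q = 105.73 - 0.58q → q_m = 17.8112.
Social marginal benefit = demand − MEC = 89.77 - 1.80q.
Set SMB = MC: 89.77 - 1.80q = 45.35 + 2.81q → q* = 9.6356.
Height of the DWL triangle at q_m is MC(q_m) − SMB(q_m) = MEC(q_m) = 37.6897.
DWL = ½ × 8.1756 × 37.6897 = 154.0680.

DWL = $154.07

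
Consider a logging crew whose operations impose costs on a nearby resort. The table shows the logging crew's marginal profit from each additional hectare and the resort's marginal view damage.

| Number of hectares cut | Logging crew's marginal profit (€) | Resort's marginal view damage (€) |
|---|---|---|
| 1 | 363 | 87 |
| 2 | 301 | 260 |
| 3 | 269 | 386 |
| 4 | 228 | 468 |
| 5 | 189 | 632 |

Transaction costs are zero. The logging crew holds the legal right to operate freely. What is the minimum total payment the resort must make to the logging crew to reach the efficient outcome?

Left alone the logging crew would choose level 5 (marginal profit stays positive).
Efficient level: k* = 2 (marginal profit ≥ marginal view damage through 2).
The resort must at least cover the logging crew's forgone profit from cutting 5→2: 269 + 228 + 189 = 686.

€686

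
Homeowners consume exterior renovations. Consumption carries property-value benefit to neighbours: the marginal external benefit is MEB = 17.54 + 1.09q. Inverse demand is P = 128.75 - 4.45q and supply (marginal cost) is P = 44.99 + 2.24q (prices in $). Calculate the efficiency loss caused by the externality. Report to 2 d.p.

Market equilibrium (private): 44.99 + 2.24q = 128.75 - 4.45q → q_m = 12.5202.
Social marginal benefit = demand + MEB = 146.29 - 3.36q.
Set SMB = MC: 146.29 - 3.36q = 44.99 + 2.24q → q* = 18.0893.
The welfare-loss triangle has base |q_m − q*| and height MEB(q_m) (the vertical gap between SMB and MC is zero at q* and MEB at q_m).
DWL = ½ × 5.5691 × 31.1870 = 86.8418.

DWL = $86.84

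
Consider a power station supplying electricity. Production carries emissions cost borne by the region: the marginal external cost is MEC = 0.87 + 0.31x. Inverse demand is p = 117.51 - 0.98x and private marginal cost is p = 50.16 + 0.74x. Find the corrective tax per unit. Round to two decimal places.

Social marginal cost = private MC + MEC = 51.03 + 1.05x.
Set SMC = demand: 51.03 + 1.05x = 117.51 - 0.98x → x* = 32.7488.
The Pigouvian tax equals MEC at x*: 0.87 + 0.31×32.7488 = 11.0221.

tax = 11.02 per unit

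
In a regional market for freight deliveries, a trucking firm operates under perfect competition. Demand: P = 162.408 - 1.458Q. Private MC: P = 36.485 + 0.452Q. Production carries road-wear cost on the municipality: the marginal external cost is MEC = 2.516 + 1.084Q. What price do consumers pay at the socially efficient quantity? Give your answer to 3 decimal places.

P = 102.312

Social marginal cost = private MC + MEC = 39.001 + 1.536Q.
Set SMC = demand: 39.001 + 1.536Q = 162.408 - 1.458Q → Q* = 41.2181.
Consumer price on the demand curve at Q*: 162.408 − 1.458×41.2181 = 102.3120.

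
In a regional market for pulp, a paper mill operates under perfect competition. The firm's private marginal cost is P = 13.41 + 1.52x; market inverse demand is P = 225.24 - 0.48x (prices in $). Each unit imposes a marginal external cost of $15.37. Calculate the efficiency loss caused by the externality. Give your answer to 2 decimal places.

DWL = $59.06

Market equilibrium (private): 13.41 + 1.52x = 225.24 - 0.48x → x_m = 105.9150.
Social marginal cost = private MC + MEC = 28.78 + 1.52x.
Set SMC = demand: 28.78 + 1.52x = 225.24 - 0.48x → x* = 98.2300.
Between x* and x_m the wedge SMC − demand runs linearly from 0 to MEC(x_m), so the loss is a triangle.
DWL = ½ × 7.6850 × 15.3700 = 59.0592.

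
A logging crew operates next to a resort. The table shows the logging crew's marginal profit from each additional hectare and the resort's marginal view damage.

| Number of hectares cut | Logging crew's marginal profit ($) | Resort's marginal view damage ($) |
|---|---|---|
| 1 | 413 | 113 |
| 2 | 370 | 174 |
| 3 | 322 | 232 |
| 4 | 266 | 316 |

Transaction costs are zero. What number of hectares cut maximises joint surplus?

3

Bargaining reaches the level where marginal profit last exceeds marginal view damage.
That holds through level 3 (322 ≥ 232) but not at 4 (266 < 316).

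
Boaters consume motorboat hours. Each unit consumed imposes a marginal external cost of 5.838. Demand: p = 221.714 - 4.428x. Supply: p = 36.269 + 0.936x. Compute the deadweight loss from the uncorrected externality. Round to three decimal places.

DWL = 3.177

Market equilibrium (private): 36.269 + 0.936x = 221.714 - 4.428x → x_m = 34.5721.
Social marginal benefit = demand − MEC = 215.876 - 4.428x.
Set SMB = MC: 215.876 - 4.428x = 36.269 + 0.936x → x* = 33.4838.
Between x* and x_m the wedge MC − SMB runs linearly from 0 to MEC(x_m), so the loss is a triangle.
DWL = ½ × 1.0883 × 5.8380 = 3.1767.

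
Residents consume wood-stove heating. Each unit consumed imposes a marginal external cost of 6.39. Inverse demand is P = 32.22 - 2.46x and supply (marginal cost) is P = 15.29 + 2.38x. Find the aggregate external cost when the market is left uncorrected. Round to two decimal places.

22.35

Market equilibrium (private): 15.29 + 2.38x = 32.22 - 2.46x → x_m = 3.4979.
Total external cost = MEC × x_m = 6.39 × 3.4979 = 22.3516.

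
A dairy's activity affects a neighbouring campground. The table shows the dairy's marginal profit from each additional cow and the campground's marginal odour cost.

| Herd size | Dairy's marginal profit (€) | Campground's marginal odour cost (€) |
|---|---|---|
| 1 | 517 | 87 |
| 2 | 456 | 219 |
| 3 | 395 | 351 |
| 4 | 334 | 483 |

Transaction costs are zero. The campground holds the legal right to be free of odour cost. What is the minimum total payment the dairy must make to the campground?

Efficient level: marginal profit ≥ marginal odour cost through level 3, so k* = 3.
With the campground holding the right, the dairy must at least compensate total damage at k*: 87 + 219 + 351 = 657.

€657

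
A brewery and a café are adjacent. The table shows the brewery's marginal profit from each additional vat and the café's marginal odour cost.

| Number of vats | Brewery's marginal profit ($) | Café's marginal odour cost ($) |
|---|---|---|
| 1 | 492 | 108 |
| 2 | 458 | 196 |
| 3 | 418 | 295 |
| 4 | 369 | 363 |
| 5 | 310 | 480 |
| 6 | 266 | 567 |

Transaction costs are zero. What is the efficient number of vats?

4

Bargaining reaches the level where marginal profit last exceeds marginal odour cost.
That holds through level 4 (369 ≥ 363) but not at 5 (310 < 480).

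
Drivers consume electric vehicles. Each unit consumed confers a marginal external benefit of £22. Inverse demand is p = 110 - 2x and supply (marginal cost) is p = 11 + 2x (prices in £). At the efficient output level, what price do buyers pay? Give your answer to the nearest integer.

P = £50

Social marginal benefit = demand + MEB = 132 - 2x.
Set SMB = MC: 132 - 2x = 11 + 2x → x* = 30.2500.
Consumer price on the demand curve at x*: 110 − 2×30.2500 = 49.5000.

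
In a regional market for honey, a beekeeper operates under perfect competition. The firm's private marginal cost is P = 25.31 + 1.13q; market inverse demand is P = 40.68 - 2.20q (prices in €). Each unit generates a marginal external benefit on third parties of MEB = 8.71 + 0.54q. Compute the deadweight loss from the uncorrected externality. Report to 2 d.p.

DWL = €22.49

Market equilibrium (private): 25.31 + 1.13q = 40.68 - 2.20q → q_m = 4.6156.
Social marginal cost = private MC − MEB = 16.60 + 0.59q.
Set SMC = demand: 16.60 + 0.59q = 40.68 - 2.20q → q* = 8.6308.
The welfare-loss triangle has base |q_m − q*| and height MEB(q_m) (the vertical gap between SMC and demand is zero at q* and MEB at q_m).
DWL = ½ × 4.0152 × 11.2024 = 22.4899.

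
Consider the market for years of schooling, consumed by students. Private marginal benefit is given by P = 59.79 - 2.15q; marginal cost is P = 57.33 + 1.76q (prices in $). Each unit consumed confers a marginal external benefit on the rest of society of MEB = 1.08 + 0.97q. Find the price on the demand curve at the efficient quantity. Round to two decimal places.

P = $57.20

Social marginal benefit = demand + MEB = 60.87 - 1.18q.
Set SMB = MC: 60.87 - 1.18q = 57.33 + 1.76q → q* = 1.2041.
Consumer price on the demand curve at q*: 59.79 − 2.15×1.2041 = 57.2012.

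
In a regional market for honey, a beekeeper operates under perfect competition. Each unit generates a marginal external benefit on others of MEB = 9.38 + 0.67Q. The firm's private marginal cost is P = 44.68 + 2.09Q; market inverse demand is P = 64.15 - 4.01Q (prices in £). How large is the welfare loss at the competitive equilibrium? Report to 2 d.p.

Market equilibrium (private): 44.68 + 2.09Q = 64.15 - 4.01Q → Q_m = 3.1918.
Social marginal cost = private MC − MEB = 35.30 + 1.42Q.
Set SMC = demand: 35.30 + 1.42Q = 64.15 - 4.01Q → Q* = 5.3131.
Height of the DWL triangle at Q_m is demand(Q_m) − SMC(Q_m) = MEB(Q_m) = 11.5185.
DWL = ½ × 2.1213 × 11.5185 = 12.2171.

DWL = £12.22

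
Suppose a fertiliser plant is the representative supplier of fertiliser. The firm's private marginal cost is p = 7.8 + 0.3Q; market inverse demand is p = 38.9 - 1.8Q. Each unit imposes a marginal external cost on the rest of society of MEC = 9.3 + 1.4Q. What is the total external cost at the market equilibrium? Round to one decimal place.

Market equilibrium (private): 7.8 + 0.3Q = 38.9 - 1.8Q → Q_m = 14.8095.
Total external cost = ∫₀^{Q_m} (9.3 + 1.4Q) dQ = 9.3×14.8095 + ½×1.4×14.8095² = 291.2533.

291.3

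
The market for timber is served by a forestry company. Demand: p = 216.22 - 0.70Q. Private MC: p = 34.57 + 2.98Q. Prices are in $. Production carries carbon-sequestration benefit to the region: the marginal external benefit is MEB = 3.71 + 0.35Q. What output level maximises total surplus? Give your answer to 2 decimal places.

Q* = 55.66

Social marginal cost = private MC − MEB = 30.86 + 2.63Q.
Set SMC = demand: 30.86 + 2.63Q = 216.22 - 0.70Q → Q* = 55.6637.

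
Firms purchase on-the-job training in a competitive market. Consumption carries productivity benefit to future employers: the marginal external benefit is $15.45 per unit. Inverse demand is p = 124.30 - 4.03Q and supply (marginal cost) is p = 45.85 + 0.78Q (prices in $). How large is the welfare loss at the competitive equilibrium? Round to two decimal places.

DWL = $24.81

Market equilibrium (private): 45.85 + 0.78Q = 124.30 - 4.03Q → Q_m = 16.3098.
Social marginal benefit = demand + MEB = 139.75 - 4.03Q.
Set SMB = MC: 139.75 - 4.03Q = 45.85 + 0.78Q → Q* = 19.5218.
Between Q* and Q_m the wedge SMB − MC runs linearly from 0 to MEB(Q_m), so the loss is a triangle.
DWL = ½ × 3.2120 × 15.4500 = 24.8127.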